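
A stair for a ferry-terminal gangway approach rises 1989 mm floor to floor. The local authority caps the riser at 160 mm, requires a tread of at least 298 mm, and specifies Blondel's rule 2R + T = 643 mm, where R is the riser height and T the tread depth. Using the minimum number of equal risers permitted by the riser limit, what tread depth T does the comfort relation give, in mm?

1989 / 160 = 12.431 → round up to 13 risers.
Riser R = 1989 / 13 = 153 mm, within the 160 mm limit.
T = 643 − 2·153 = 337 mm, which satisfies the 298 mm minimum.

337 mm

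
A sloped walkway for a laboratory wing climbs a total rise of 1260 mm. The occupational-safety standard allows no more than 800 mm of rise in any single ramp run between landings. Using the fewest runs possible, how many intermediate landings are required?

1260 / 800 = 1.57, so 2 ramp runs are needed.
2 runs are separated by 1 intermediate landings.

1 intermediate landings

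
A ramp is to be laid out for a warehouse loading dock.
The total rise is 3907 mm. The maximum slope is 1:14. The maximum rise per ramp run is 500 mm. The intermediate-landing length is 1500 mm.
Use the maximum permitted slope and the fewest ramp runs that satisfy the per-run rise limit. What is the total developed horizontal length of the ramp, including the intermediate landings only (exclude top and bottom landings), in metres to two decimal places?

⌈3907/500⌉ = 8 ramp runs. That means 7 intermediate landings.
Horizontal run for 3907 mm of rise at 1:14 is 3907 × 14 = 54698 mm.
Intermediate landings: 7 × 1500 = 10500 mm.
Total developed length = 54698 + 10500 = 65198 mm.
= 65.20 m.

65.20 m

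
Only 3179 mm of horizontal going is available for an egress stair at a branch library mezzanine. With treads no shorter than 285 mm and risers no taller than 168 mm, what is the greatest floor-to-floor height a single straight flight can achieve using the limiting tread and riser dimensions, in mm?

2016 mm

3179 / 285 = 11.15, so 11 treads fit.
Risers = treads + 1 = 12.
Maximum height = 12 × 168 = 2016 mm.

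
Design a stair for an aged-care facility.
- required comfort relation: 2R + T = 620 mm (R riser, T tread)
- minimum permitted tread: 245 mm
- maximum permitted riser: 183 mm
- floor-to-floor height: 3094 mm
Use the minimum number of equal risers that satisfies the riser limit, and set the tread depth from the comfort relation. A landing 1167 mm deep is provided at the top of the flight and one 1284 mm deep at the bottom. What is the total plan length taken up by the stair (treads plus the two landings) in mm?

6547 mm

3094 / 183 = 16.907 → round up to 17 risers.
Each riser is 3094/17 = 182 mm (≤ 183 mm).
T = 620 − 2·182 = 256 mm, which satisfies the 245 mm minimum.
Treads = 17 − 1 = 16; going = 16 × 256 = 4096 mm.
Enclosure = 4096 + 1167 + 1284 = 6547 mm.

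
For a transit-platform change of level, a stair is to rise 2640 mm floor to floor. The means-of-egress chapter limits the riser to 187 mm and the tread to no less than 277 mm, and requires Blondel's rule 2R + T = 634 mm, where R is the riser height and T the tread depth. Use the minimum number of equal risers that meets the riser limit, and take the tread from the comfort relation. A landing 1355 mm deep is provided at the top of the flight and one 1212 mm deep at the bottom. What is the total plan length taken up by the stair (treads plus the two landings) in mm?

6515 mm

⌈2640/187⌉ = 15 risers.
Each riser is 2640/15 = 176 mm (≤ 187 mm).
Tread T = 634 − 2 × 176 = 282 mm (≥ 277 mm).
Treads = 15 − 1 = 14; going = 14 × 282 = 3948 mm.
Add landings: 3948 + 1355 + 1212 = 6515 mm.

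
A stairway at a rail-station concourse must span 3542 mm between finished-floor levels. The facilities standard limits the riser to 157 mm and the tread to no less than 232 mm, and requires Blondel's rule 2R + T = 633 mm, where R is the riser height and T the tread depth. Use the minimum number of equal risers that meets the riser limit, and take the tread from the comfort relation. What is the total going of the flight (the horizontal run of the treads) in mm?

7150 mm

At most 157 each: 3542/157 = 22.56, giving 23 risers.
R = 3542 ÷ 23 = 154 mm.
From 2R + T = 633: T = 633 − 308 = 325 mm.
23 risers give 22 treads; going = 22 × 325 = 7150 mm.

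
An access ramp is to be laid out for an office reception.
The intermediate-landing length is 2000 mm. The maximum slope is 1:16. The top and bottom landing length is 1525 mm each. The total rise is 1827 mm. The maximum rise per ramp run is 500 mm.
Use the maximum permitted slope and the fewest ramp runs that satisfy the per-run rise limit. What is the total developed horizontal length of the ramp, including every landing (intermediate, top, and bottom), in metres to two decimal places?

1827 / 500 = 3.654 → round up to 4 ramp runs. That means 3 intermediate landings.
Ramp run (horizontal) at 1:16: 1827 × 16 = 29232 mm.
Intermediate landings: 3 × 2000 = 6000 mm.
Top and bottom landings: 2 × 1525 = 3050 mm.
Total = 29232 + 6000 + 3050 = 38282 mm.
= 38.28 m.

38.28 m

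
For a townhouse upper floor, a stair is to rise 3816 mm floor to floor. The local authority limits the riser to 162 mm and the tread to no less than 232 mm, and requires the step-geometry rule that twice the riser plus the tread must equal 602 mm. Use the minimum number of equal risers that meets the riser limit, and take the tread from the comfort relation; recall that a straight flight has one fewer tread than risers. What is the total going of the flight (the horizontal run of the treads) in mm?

6532 mm

3816 / 162 = 23.556 → round up to 24 risers.
Each riser is 3816/24 = 159 mm (≤ 162 mm).
Tread T = 602 − 2 × 159 = 284 mm (≥ 232 mm).
Going = (24 − 1) × 284 = 6532 mm.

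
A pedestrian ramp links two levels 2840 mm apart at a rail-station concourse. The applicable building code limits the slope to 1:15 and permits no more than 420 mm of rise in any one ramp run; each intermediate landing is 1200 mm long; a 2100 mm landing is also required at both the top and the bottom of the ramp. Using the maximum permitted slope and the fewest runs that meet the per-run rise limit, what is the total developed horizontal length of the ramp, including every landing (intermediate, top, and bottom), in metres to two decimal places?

At most 420 each: 2840/420 = 6.76, giving 7 ramp runs. That means 6 intermediate landings.
Ramp run (horizontal) at 1:15: 2840 × 15 = 42600 mm.
Intermediate landings: 6 × 1200 = 7200 mm.
Top and bottom landings: 2 × 2100 = 4200 mm.
Total = 42600 + 7200 + 4200 = 54000 mm.
= 54.00 m.

54.00 m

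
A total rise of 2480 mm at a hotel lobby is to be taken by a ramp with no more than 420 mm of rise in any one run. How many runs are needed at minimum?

6 runs

⌈2480/420⌉ = 6 ramp runs.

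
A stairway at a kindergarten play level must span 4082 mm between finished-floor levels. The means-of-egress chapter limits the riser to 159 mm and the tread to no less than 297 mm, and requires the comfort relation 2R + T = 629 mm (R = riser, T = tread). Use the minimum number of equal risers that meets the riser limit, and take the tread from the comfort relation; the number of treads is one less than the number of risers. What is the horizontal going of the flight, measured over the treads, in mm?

⌈4082/159⌉ = 26 risers.
Riser R = 4082 / 26 = 157 mm, within the 159 mm limit.
Tread T = 629 − 2 × 157 = 315 mm (≥ 297 mm).
Treads = 26 − 1 = 25; going = 25 × 315 = 7875 mm.

7875 mm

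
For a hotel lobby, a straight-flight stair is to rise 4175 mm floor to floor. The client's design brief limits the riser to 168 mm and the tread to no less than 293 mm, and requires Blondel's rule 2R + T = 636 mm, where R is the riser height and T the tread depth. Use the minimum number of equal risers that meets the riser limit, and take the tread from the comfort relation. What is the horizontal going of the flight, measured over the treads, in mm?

7248 mm

⌈4175/168⌉ = 25 risers.
R = 4175 ÷ 25 = 167 mm.
T = 636 − 2·167 = 302 mm, which satisfies the 293 mm minimum.
25 risers give 24 treads; going = 24 × 302 = 7248 mm.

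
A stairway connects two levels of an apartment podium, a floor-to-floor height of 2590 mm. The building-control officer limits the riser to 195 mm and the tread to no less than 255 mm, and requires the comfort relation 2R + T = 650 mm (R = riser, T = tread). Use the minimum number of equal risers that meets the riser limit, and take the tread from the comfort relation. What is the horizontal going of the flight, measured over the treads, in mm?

2590 / 195 = 13.282 → round up to 14 risers.
Riser R = 2590 / 14 = 185 mm, within the 195 mm limit.
From 2R + T = 650: T = 650 − 370 = 280 mm.
Going = (14 − 1) × 280 = 3640 mm.

3640 mm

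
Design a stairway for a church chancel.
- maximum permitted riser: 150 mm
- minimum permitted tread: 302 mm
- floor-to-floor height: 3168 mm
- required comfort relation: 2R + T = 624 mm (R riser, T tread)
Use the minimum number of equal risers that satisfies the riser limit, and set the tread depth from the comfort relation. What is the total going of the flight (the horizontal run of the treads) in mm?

⌈3168/150⌉ = 22 risers.
Each riser is 3168/22 = 144 mm (≤ 150 mm).
Tread T = 624 − 2 × 144 = 336 mm (≥ 302 mm).
22 risers give 21 treads; going = 21 × 336 = 7056 mm.

7056 mm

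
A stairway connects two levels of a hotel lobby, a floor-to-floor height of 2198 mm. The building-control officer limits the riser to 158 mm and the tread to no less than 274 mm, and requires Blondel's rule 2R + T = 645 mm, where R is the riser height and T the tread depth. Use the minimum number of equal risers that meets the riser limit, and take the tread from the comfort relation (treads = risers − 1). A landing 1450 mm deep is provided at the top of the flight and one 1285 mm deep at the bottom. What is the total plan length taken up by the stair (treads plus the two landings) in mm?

7038 mm

⌈2198/158⌉ = 14 risers.
R = 2198 ÷ 14 = 157 mm.
From 2R + T = 645: T = 645 − 314 = 331 mm.
14 risers give 13 treads; going = 13 × 331 = 4303 mm.
Enclosure = 4303 + 1450 + 1285 = 7038 mm.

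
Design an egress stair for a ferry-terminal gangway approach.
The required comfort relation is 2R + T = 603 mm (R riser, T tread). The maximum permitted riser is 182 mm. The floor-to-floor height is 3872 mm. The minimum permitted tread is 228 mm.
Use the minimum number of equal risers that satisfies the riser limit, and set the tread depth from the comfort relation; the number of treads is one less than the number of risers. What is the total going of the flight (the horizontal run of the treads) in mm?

5271 mm

3872 / 182 = 21.27, so 22 risers are needed.
R = 3872 ÷ 22 = 176 mm.
Tread T = 603 − 2 × 176 = 251 mm (≥ 228 mm).
Treads = 22 − 1 = 21; going = 21 × 251 = 5271 mm.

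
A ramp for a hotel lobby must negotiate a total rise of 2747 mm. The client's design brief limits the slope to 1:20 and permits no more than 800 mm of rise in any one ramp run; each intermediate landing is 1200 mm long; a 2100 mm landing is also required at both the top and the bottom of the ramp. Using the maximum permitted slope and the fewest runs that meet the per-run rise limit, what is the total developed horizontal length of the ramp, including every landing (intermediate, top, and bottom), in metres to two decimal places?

⌈2747/800⌉ = 4 ramp runs. That means 3 intermediate landings.
Ramp run (horizontal) at 1:20: 2747 × 20 = 54940 mm.
3 intermediate landings contribute 3 × 1200 = 3600 mm.
Top and bottom landings: 2 × 2100 = 4200 mm.
Total = 54940 + 3600 + 4200 = 62740 mm.
= 62.74 m.

62.74 m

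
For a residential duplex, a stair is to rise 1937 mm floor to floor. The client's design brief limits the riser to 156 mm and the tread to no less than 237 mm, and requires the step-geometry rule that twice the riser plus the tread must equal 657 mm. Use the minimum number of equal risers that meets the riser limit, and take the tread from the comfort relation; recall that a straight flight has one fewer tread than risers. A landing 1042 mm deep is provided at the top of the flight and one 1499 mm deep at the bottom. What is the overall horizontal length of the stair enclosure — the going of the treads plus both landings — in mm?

6849 mm

1937 / 156 = 12.417 → round up to 13 risers.
Each riser is 1937/13 = 149 mm (≤ 156 mm).
From 2R + T = 657: T = 657 − 298 = 359 mm.
13 risers give 12 treads; going = 12 × 359 = 4308 mm.
Add landings: 4308 + 1042 + 1499 = 6849 mm.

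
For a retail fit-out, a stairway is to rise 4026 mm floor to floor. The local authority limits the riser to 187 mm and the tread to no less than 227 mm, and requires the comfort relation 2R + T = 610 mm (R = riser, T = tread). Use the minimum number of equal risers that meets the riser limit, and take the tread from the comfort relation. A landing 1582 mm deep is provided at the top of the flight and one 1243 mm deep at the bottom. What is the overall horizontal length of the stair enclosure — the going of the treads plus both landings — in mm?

7949 mm

⌈4026/187⌉ = 22 risers.
R = 4026 ÷ 22 = 183 mm.
From 2R + T = 610: T = 610 − 366 = 244 mm.
Treads = 22 − 1 = 21; going = 21 × 244 = 5124 mm.
Add landings: 5124 + 1582 + 1243 = 7949 mm.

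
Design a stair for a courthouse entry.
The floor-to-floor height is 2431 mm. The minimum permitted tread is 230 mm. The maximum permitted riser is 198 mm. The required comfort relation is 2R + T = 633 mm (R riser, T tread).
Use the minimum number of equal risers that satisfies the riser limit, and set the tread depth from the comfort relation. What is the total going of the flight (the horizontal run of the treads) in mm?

3108 mm

⌈2431/198⌉ = 13 risers.
Riser R = 2431 / 13 = 187 mm, within the 198 mm limit.
T = 633 − 2·187 = 259 mm, which satisfies the 230 mm minimum.
13 risers give 12 treads; going = 12 × 259 = 3108 mm.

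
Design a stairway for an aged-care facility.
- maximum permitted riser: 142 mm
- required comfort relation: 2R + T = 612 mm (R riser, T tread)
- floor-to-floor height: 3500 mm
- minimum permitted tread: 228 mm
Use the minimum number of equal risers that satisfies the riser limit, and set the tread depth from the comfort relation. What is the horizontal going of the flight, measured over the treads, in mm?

3500 / 142 = 24.65, so 25 risers are needed.
R = 3500 ÷ 25 = 140 mm.
T = 612 − 2·140 = 332 mm, which satisfies the 228 mm minimum.
25 risers give 24 treads; going = 24 × 332 = 7968 mm.

7968 mm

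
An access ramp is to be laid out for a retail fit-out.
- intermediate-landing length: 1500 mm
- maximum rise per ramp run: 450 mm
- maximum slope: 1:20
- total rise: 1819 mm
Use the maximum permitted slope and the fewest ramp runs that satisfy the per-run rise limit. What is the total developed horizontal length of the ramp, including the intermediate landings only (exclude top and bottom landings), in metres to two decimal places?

42.38 m

1819 / 450 = 4.042 → round up to 5 ramp runs. That means 4 intermediate landings.
Ramp run (horizontal) at 1:20: 1819 × 20 = 36380 mm.
Intermediate landings: 4 × 1500 = 6000 mm.
Total developed length = 36380 + 6000 = 42380 mm.
= 42.38 m.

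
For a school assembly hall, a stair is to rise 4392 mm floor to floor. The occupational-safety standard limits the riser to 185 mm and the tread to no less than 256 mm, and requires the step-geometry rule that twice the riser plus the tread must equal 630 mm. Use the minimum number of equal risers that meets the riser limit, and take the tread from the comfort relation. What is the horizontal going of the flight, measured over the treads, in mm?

At most 185 each: 4392/185 = 23.74, giving 24 risers.
R = 4392 ÷ 24 = 183 mm.
Tread T = 630 − 2 × 183 = 264 mm (≥ 256 mm).
24 risers give 23 treads; going = 23 × 264 = 6072 mm.

6072 mm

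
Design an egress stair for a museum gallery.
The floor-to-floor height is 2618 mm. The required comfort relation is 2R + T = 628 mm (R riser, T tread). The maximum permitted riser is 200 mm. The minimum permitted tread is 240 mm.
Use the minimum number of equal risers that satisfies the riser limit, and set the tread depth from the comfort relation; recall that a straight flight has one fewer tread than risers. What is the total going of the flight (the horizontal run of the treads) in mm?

3302 mm

2618 / 200 = 13.09, so 14 risers are needed.
Riser R = 2618 / 14 = 187 mm, within the 200 mm limit.
From 2R + T = 628: T = 628 − 374 = 254 mm.
Going = (14 − 1) × 254 = 3302 mm.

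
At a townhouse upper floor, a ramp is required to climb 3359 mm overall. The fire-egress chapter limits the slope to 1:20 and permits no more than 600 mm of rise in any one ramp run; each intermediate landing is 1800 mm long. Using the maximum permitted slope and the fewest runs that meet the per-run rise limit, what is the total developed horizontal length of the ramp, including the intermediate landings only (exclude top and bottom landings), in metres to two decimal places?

76.18 m

At most 600 each: 3359/600 = 5.60, giving 6 ramp runs. That means 5 intermediate landings.
Horizontal run for 3359 mm of rise at 1:20 is 3359 × 20 = 67180 mm.
5 intermediate landings contribute 5 × 1800 = 9000 mm.
Total developed length = 67180 + 9000 = 76180 mm.
= 76.18 m.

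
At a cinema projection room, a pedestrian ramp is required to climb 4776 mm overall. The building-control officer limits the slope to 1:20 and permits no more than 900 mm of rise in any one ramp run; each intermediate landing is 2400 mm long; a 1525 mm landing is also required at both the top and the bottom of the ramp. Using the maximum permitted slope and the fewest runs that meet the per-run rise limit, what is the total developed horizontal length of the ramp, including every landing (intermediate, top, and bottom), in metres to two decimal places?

At most 900 each: 4776/900 = 5.31, giving 6 ramp runs. That means 5 intermediate landings.
Ramp run (horizontal) at 1:20: 4776 × 20 = 95520 mm.
5 intermediate landings contribute 5 × 2400 = 12000 mm.
Top and bottom landings: 2 × 1525 = 3050 mm.
Total = 95520 + 12000 + 3050 = 110570 mm.
= 110.57 m.

110.57 m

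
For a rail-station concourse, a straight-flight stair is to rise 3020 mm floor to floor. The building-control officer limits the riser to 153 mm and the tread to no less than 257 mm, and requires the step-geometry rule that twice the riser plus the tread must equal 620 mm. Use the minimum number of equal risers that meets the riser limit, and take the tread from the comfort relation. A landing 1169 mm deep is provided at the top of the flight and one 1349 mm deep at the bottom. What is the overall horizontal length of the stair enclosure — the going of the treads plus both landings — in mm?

3020 / 153 = 19.74, so 20 risers are needed.
Riser R = 3020 / 20 = 151 mm, within the 153 mm limit.
T = 620 − 2·151 = 318 mm, which satisfies the 257 mm minimum.
Going = (20 − 1) × 318 = 6042 mm.
Add landings: 6042 + 1169 + 1349 = 8560 mm.

8560 mm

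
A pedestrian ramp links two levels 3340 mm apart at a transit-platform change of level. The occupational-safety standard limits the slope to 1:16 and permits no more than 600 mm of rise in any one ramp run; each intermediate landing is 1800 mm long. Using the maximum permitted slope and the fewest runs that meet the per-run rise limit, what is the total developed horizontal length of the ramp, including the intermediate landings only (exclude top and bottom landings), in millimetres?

3340 / 600 = 5.567 → round up to 6 ramp runs. That means 5 intermediate landings.
Ramp run (horizontal) at 1:16: 3340 × 16 = 53440 mm.
5 intermediate landings contribute 5 × 1800 = 9000 mm.
Developed length = 53440 + 9000 = 62440 mm.

62440 mm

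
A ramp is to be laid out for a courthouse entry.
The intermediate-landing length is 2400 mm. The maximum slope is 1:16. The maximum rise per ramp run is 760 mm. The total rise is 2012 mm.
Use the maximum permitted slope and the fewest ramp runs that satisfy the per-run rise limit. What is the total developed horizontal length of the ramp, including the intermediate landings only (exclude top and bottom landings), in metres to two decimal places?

⌈2012/760⌉ = 3 ramp runs. That means 2 intermediate landings.
Horizontal run for 2012 mm of rise at 1:16 is 2012 × 16 = 32192 mm.
2 intermediate landings contribute 2 × 2400 = 4800 mm.
Developed length = 32192 + 4800 = 36992 mm.
= 36.99 m.

36.99 m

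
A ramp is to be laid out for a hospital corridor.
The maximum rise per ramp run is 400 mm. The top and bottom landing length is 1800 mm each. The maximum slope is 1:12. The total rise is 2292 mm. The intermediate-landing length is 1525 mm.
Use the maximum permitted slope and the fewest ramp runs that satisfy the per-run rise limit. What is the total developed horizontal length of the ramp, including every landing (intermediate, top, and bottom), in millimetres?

38729 mm

2292 / 400 = 5.730 → round up to 6 ramp runs. That means 5 intermediate landings.
Ramp run (horizontal) at 1:12: 2292 × 12 = 27504 mm.
Intermediate landings: 5 × 1525 = 7625 mm.
Top and bottom landings: 2 × 1800 = 3600 mm.
Total = 27504 + 7625 + 3600 = 38729 mm.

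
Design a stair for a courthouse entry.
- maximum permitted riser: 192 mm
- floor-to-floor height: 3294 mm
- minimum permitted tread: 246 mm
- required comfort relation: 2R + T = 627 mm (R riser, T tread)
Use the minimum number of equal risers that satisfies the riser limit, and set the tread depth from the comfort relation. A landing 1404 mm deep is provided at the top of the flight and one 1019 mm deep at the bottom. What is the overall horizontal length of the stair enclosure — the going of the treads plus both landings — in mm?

6860 mm

At most 192 each: 3294/192 = 17.16, giving 18 risers.
Riser R = 3294 / 18 = 183 mm, within the 192 mm limit.
T = 627 − 2·183 = 261 mm, which satisfies the 246 mm minimum.
18 risers give 17 treads; going = 17 × 261 = 4437 mm.
Add landings: 4437 + 1404 + 1019 = 6860 mm.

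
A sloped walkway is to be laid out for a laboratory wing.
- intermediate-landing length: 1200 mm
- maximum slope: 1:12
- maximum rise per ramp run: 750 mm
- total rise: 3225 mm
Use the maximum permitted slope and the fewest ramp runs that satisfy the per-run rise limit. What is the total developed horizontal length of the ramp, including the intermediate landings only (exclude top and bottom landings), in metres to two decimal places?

43.50 m

3225 / 750 = 4.30, so 5 ramp runs are needed. That means 4 intermediate landings.
Horizontal run for 3225 mm of rise at 1:12 is 3225 × 12 = 38700 mm.
4 intermediate landings contribute 4 × 1200 = 4800 mm.
Developed length = 38700 + 4800 = 43500 mm.
= 43.50 m.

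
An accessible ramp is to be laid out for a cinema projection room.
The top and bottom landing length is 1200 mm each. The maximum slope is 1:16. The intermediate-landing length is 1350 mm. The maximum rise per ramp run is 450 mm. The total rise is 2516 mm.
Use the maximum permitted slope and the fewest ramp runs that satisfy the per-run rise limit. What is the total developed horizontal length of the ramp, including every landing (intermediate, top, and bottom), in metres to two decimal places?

2516 / 450 = 5.59, so 6 ramp runs are needed. That means 5 intermediate landings.
Ramp run (horizontal) at 1:16: 2516 × 16 = 40256 mm.
Intermediate landings: 5 × 1350 = 6750 mm.
Top and bottom landings: 2 × 1200 = 2400 mm.
Total = 40256 + 6750 + 2400 = 49406 mm.
= 49.41 m.

49.41 m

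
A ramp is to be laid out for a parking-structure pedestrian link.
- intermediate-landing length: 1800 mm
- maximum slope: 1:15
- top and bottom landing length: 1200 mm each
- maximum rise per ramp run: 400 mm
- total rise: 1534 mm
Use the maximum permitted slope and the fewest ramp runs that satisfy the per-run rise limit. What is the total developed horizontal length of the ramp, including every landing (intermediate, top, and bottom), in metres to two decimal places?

⌈1534/400⌉ = 4 ramp runs. That means 3 intermediate landings.
Horizontal run for 1534 mm of rise at 1:15 is 1534 × 15 = 23010 mm.
3 intermediate landings contribute 3 × 1800 = 5400 mm.
Top and bottom landings: 2 × 1200 = 2400 mm.
Total = 23010 + 5400 + 2400 = 30810 mm.
= 30.81 m.

30.81 m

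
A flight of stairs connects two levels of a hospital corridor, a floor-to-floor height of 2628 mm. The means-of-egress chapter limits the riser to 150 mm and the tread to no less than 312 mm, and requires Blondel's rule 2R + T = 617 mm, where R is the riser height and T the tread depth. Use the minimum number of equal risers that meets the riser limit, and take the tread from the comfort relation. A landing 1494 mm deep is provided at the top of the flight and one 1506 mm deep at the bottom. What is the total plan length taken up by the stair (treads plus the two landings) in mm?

2628 / 150 = 17.52, so 18 risers are needed.
Riser R = 2628 / 18 = 146 mm, within the 150 mm limit.
Tread T = 617 − 2 × 146 = 325 mm (≥ 312 mm).
18 risers give 17 treads; going = 17 × 325 = 5525 mm.
Add landings: 5525 + 1494 + 1506 = 8525 mm.

8525 mm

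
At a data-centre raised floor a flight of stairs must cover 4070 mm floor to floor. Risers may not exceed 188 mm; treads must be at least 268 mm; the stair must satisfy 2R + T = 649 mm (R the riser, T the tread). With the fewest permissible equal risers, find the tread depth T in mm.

4070 / 188 = 21.649 → round up to 22 risers.
Each riser is 4070/22 = 185 mm (≤ 188 mm).
Tread T = 649 − 2 × 185 = 279 mm (≥ 268 mm).

279 mm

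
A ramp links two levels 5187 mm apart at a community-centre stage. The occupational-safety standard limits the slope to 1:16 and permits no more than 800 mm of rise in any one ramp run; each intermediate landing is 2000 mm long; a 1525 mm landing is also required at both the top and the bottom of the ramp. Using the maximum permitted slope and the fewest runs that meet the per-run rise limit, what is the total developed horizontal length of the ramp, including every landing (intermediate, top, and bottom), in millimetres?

At most 800 each: 5187/800 = 6.48, giving 7 ramp runs. That means 6 intermediate landings.
Horizontal run for 5187 mm of rise at 1:16 is 5187 × 16 = 82992 mm.
6 intermediate landings contribute 6 × 2000 = 12000 mm.
Top and bottom landings: 2 × 1525 = 3050 mm.
Total = 82992 + 12000 + 3050 = 98042 mm.

98042 mm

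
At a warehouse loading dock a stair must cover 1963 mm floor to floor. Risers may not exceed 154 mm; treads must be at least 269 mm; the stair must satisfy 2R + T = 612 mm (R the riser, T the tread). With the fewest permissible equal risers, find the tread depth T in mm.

310 mm

⌈1963/154⌉ = 13 risers.
R = 1963 ÷ 13 = 151 mm.
T = 612 − 2·151 = 310 mm, which satisfies the 269 mm minimum.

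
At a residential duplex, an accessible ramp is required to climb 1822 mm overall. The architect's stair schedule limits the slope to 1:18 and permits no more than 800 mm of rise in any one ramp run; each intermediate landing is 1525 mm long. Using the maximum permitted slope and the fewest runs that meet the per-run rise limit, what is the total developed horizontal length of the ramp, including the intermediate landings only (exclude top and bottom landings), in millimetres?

At most 800 each: 1822/800 = 2.28, giving 3 ramp runs. That means 2 intermediate landings.
Ramp run (horizontal) at 1:18: 1822 × 18 = 32796 mm.
2 intermediate landings contribute 2 × 1525 = 3050 mm.
Developed length = 32796 + 3050 = 35846 mm.

35846 mm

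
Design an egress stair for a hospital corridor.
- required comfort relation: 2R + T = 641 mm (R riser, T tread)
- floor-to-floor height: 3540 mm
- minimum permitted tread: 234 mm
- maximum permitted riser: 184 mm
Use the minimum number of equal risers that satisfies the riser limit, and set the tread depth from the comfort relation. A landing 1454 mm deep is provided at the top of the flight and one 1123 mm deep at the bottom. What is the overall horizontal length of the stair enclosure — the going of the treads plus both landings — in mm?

⌈3540/184⌉ = 20 risers.
Each riser is 3540/20 = 177 mm (≤ 184 mm).
Tread T = 641 − 2 × 177 = 287 mm (≥ 234 mm).
Going = (20 − 1) × 287 = 5453 mm.
Enclosure = 5453 + 1454 + 1123 = 8030 mm.

8030 mm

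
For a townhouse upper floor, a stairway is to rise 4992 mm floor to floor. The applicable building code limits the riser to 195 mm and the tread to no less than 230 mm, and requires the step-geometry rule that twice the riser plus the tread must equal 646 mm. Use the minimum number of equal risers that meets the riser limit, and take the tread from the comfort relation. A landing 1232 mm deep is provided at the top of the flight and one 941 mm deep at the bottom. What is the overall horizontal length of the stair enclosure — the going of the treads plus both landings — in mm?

8723 mm

At most 195 each: 4992/195 = 25.60, giving 26 risers.
Each riser is 4992/26 = 192 mm (≤ 195 mm).
T = 646 − 2·192 = 262 mm, which satisfies the 230 mm minimum.
Going = (26 − 1) × 262 = 6550 mm.
Add landings: 6550 + 1232 + 941 = 8723 mm.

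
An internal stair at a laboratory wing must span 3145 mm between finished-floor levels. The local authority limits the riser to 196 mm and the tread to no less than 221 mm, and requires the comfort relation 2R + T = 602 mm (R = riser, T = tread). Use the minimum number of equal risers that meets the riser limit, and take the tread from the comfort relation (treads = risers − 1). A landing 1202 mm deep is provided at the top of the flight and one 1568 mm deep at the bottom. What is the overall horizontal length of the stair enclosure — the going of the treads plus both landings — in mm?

3145 / 196 = 16.05, so 17 risers are needed.
Riser R = 3145 / 17 = 185 mm, within the 196 mm limit.
T = 602 − 2·185 = 232 mm, which satisfies the 221 mm minimum.
Treads = 17 − 1 = 16; going = 16 × 232 = 3712 mm.
Enclosure = 3712 + 1202 + 1568 = 6482 mm.

6482 mm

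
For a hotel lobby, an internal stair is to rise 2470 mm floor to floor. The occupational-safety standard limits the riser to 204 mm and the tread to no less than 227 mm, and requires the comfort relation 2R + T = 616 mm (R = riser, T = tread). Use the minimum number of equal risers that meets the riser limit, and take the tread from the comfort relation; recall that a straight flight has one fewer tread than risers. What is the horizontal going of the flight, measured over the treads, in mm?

2470 / 204 = 12.11, so 13 risers are needed.
Riser R = 2470 / 13 = 190 mm, within the 204 mm limit.
T = 616 − 2·190 = 236 mm, which satisfies the 227 mm minimum.
Going = (13 − 1) × 236 = 2832 mm.

2832 mm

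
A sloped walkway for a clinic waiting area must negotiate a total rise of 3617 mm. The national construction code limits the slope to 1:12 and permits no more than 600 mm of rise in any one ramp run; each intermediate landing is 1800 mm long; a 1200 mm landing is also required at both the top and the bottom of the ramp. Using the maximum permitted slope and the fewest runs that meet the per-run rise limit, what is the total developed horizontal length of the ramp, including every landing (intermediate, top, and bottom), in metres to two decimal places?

At most 600 each: 3617/600 = 6.03, giving 7 ramp runs. That means 6 intermediate landings.
Ramp run (horizontal) at 1:12: 3617 × 12 = 43404 mm.
Intermediate landings: 6 × 1800 = 10800 mm.
Top and bottom landings: 2 × 1200 = 2400 mm.
Total = 43404 + 10800 + 2400 = 56604 mm.
= 56.60 m.

56.60 m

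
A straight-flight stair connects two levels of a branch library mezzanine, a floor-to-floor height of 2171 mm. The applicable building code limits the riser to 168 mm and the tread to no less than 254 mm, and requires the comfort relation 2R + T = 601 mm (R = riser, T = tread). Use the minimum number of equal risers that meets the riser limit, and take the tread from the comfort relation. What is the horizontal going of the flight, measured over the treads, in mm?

⌈2171/168⌉ = 13 risers.
R = 2171 ÷ 13 = 167 mm.
From 2R + T = 601: T = 601 − 334 = 267 mm.
13 risers give 12 treads; going = 12 × 267 = 3204 mm.

3204 mm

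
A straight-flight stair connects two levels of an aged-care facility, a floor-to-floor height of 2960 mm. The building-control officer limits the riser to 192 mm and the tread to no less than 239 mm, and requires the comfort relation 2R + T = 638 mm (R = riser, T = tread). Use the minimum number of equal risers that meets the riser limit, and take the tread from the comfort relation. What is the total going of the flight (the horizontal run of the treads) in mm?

2960 / 192 = 15.417 → round up to 16 risers.
Each riser is 2960/16 = 185 mm (≤ 192 mm).
Tread T = 638 − 2 × 185 = 268 mm (≥ 239 mm).
Going = (16 − 1) × 268 = 4020 mm.

4020 mm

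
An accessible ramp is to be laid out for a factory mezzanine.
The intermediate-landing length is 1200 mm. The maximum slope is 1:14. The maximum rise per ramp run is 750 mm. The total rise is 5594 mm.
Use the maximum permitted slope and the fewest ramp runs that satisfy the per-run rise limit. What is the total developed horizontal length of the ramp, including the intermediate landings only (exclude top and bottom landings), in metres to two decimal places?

5594 / 750 = 7.46, so 8 ramp runs are needed. That means 7 intermediate landings.
Ramp run (horizontal) at 1:14: 5594 × 14 = 78316 mm.
Intermediate landings: 7 × 1200 = 8400 mm.
Total developed length = 78316 + 8400 = 86716 mm.
= 86.72 m.

86.72 m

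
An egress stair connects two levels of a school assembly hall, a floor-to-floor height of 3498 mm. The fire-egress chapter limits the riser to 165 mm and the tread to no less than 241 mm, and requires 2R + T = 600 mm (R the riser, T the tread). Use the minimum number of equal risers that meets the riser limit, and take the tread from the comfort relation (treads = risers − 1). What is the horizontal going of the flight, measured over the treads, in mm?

⌈3498/165⌉ = 22 risers.
R = 3498 ÷ 22 = 159 mm.
Tread T = 600 − 2 × 159 = 282 mm (≥ 241 mm).
Going = (22 − 1) × 282 = 5922 mm.

5922 mm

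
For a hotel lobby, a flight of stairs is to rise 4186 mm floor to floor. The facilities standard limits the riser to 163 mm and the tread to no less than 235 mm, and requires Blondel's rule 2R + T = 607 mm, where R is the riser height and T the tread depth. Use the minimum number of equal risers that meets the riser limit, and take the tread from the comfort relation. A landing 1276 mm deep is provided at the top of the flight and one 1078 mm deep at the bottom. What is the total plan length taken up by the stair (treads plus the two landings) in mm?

9479 mm

At most 163 each: 4186/163 = 25.68, giving 26 risers.
Riser R = 4186 / 26 = 161 mm, within the 163 mm limit.
Tread T = 607 − 2 × 161 = 285 mm (≥ 235 mm).
26 risers give 25 treads; going = 25 × 285 = 7125 mm.
Enclosure = 7125 + 1276 + 1078 = 9479 mm.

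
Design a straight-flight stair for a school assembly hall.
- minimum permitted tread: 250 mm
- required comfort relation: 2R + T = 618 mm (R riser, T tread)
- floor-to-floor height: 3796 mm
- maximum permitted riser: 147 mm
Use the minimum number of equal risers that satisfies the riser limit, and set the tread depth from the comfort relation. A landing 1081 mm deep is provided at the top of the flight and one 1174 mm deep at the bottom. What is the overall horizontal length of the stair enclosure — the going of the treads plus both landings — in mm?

At most 147 each: 3796/147 = 25.82, giving 26 risers.
Each riser is 3796/26 = 146 mm (≤ 147 mm).
Tread T = 618 − 2 × 146 = 326 mm (≥ 250 mm).
26 risers give 25 treads; going = 25 × 326 = 8150 mm.
Add landings: 8150 + 1081 + 1174 = 10405 mm.

10405 mm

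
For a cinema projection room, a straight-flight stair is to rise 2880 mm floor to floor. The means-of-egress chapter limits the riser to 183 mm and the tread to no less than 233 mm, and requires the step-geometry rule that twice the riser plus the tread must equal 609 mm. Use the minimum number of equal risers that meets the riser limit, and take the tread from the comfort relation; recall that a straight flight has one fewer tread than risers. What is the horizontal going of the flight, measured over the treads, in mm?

3735 mm

At most 183 each: 2880/183 = 15.74, giving 16 risers.
Riser R = 2880 / 16 = 180 mm, within the 183 mm limit.
From 2R + T = 609: T = 609 − 360 = 249 mm.
16 risers give 15 treads; going = 15 × 249 = 3735 mm.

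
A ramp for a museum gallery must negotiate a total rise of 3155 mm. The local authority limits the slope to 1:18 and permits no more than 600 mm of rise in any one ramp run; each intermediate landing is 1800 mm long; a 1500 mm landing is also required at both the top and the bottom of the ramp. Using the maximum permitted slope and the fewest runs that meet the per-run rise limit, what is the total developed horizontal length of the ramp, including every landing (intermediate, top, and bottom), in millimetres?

3155 / 600 = 5.258 → round up to 6 ramp runs. That means 5 intermediate landings.
Horizontal run for 3155 mm of rise at 1:18 is 3155 × 18 = 56790 mm.
Intermediate landings: 5 × 1800 = 9000 mm.
Top and bottom landings: 2 × 1500 = 3000 mm.
Total = 56790 + 9000 + 3000 = 68790 mm.

68790 mm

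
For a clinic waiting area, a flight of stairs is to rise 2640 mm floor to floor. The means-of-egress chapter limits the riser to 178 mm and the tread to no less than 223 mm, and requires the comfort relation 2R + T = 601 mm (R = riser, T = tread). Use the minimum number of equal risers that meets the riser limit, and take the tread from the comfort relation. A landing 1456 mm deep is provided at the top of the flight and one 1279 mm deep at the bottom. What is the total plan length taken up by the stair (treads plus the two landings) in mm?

⌈2640/178⌉ = 15 risers.
Each riser is 2640/15 = 176 mm (≤ 178 mm).
Tread T = 601 − 2 × 176 = 249 mm (≥ 223 mm).
Treads = 15 − 1 = 14; going = 14 × 249 = 3486 mm.
Enclosure = 3486 + 1456 + 1279 = 6221 mm.

6221 mm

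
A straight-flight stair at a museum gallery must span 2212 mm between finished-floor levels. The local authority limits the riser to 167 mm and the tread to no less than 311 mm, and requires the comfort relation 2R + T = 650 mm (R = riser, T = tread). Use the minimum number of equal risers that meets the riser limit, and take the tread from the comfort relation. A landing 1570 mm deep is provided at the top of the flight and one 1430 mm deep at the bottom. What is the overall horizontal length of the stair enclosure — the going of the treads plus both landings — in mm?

7342 mm

2212 / 167 = 13.246 → round up to 14 risers.
Riser R = 2212 / 14 = 158 mm, within the 167 mm limit.
Tread T = 650 − 2 × 158 = 334 mm (≥ 311 mm).
Going = (14 − 1) × 334 = 4342 mm.
Enclosure = 4342 + 1570 + 1430 = 7342 mm.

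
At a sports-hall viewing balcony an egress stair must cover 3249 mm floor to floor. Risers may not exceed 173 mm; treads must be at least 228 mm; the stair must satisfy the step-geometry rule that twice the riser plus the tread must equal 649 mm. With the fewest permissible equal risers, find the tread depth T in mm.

307 mm

3249 / 173 = 18.78, so 19 risers are needed.
R = 3249 ÷ 19 = 171 mm.
Tread T = 649 − 2 × 171 = 307 mm (≥ 228 mm).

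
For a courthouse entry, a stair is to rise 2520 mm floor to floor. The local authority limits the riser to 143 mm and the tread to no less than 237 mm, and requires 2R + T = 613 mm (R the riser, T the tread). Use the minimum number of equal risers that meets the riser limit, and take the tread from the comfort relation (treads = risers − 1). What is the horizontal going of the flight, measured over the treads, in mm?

5661 mm

2520 / 143 = 17.62, so 18 risers are needed.
R = 2520 ÷ 18 = 140 mm.
From 2R + T = 613: T = 613 − 280 = 333 mm.
Going = (18 − 1) × 333 = 5661 mm.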